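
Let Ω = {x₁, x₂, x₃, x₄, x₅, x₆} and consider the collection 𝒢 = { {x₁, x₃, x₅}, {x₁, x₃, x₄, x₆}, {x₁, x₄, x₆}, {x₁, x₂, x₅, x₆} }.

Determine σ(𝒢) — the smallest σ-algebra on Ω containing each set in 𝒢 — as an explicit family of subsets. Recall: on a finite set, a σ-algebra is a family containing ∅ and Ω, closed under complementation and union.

Answer: σ(𝒢) = { {}, {x₁}, {x₂}, {x₃}, {x₄}, {x₅}, {x₆}, {x₁, x₂}, {x₁, x₃}, {x₁, x₄}, {x₁, x₅}, {x₁, x₆}, {x₂, x₃}, {x₂, x₄}, {x₂, x₅}, {x₂, x₆}, {x₃, x₄}, {x₃, x₅}, {x₃, x₆}, {x₄, x₅}, {x₄, x₆}, {x₅, x₆}, {x₁, x₂, x₃}, {x₁, x₂, x₄}, {x₁, x₂, x₅}, {x₁, x₂, x₆}, {x₁, x₃, x₄}, {x₁, x₃, x₅}, {x₁, x₃, x₆}, {x₁, x₄, x₅}, {x₁, x₄, x₆}, {x₁, x₅, x₆}, {x₂, x₃, x₄}, {x₂, x₃, x₅}, {x₂, x₃, x₆}, {x₂, x₄, x₅}, {x₂, x₄, x₆}, {x₂, x₅, x₆}, {x₃, x₄, x₅}, {x₃, x₄, x₆}, {x₃, x₅, x₆}, {x₄, x₅, x₆}, {x₁, x₂, x₃, x₄}, {x₁, x₂, x₃, x₅}, {x₁, x₂, x₃, x₆}, {x₁, x₂, x₄, x₅}, {x₁, x₂, x₄, x₆}, {x₁, x₂, x₅, x₆}, {x₁, x₃, x₄, x₅}, {x₁, x₃, x₄, x₆}, {x₁, x₃, x₅, x₆}, {x₁, x₄, x₅, x₆}, {x₂, x₃, x₄, x₅}, {x₂, x₃, x₄, x₆}, {x₂, x₃, x₅, x₆}, {x₂, x₄, x₅, x₆}, {x₃, x₄, x₅, x₆}, {x₁, x₂, x₃, x₄, x₅}, {x₁, x₂, x₃, x₄, x₆}, {x₁, x₂, x₃, x₅, x₆}, {x₁, x₂, x₄, x₅, x₆}, {x₁, x₃, x₄, x₅, x₆}, {x₂, x₃, x₄, x₅, x₆}, Ω }

Trace:
Begin from { {}, {x₁, x₃, x₅}, {x₁, x₄, x₆}, {x₁, x₂, x₅, x₆}, {x₁, x₃, x₄, x₆}, Ω } (that is, 𝒢 plus ∅ and Ω).
Pass 1: 7 new —
  {x₂, x₅}  = {x₁, x₃, x₄, x₆}ᶜ
  {x₃, x₄}  = {x₁, x₂, x₅, x₆}ᶜ
  {x₂, x₃, x₅}  = {x₁, x₄, x₆}ᶜ
  {x₂, x₄, x₆}  = {x₁, x₃, x₅}ᶜ
  {x₁, x₂, x₃, x₅, x₆}  = {x₁, x₃, x₅} ∪ {x₁, x₂, x₅, x₆}
  {x₁, x₂, x₄, x₅, x₆}  = {x₁, x₄, x₆} ∪ {x₁, x₂, x₅, x₆}
  {x₁, x₃, x₄, x₅, x₆}  = {x₁, x₃, x₄, x₆} ∪ {x₁, x₃, x₅}
  (now 13)
Pass 2: 11 new —
  {x₂}  = {x₁, x₃, x₄, x₅, x₆}ᶜ
  {x₃}  = {x₁, x₂, x₄, x₅, x₆}ᶜ
  {x₄}  = {x₁, x₂, x₃, x₅, x₆}ᶜ
  {x₁, x₂, x₃, x₅}  = {x₂, x₅} ∪ {x₁, x₃, x₅}
  {x₁, x₂, x₄, x₆}  = {x₂, x₄, x₆} ∪ {x₁, x₄, x₆}
  {x₁, x₃, x₄, x₅}  = {x₃, x₄} ∪ {x₁, x₃, x₅}
  {x₂, x₃, x₄, x₅}  = {x₂, x₅} ∪ {x₃, x₄}
  {x₂, x₃, x₄, x₆}  = {x₂, x₄, x₆} ∪ {x₃, x₄}
  {x₂, x₄, x₅, x₆}  = {x₂, x₄, x₆} ∪ {x₂, x₅}
  {x₁, x₂, x₃, x₄, x₆}  = {x₂, x₄, x₆} ∪ {x₁, x₃, x₄, x₆}
  {x₂, x₃, x₄, x₅, x₆}  = {x₂, x₄, x₆} ∪ {x₂, x₃, x₅}
  (now 24)
Pass 3: 13 new —
  {x₁}  = {x₂, x₃, x₄, x₅, x₆}ᶜ
  {x₅}  = {x₁, x₂, x₃, x₄, x₆}ᶜ
  {x₁, x₃}  = {x₂, x₄, x₅, x₆}ᶜ
  {x₁, x₅}  = {x₂, x₃, x₄, x₆}ᶜ
  {x₁, x₆}  = {x₂, x₃, x₄, x₅}ᶜ
  {x₂, x₃}  = {x₂} ∪ {x₃}
  {x₂, x₄}  = {x₂} ∪ {x₄}
  {x₂, x₆}  = {x₁, x₃, x₄, x₅}ᶜ
  {x₃, x₅}  = {x₁, x₂, x₄, x₆}ᶜ
  {x₄, x₆}  = {x₁, x₂, x₃, x₅}ᶜ
  {x₂, x₃, x₄}  = {x₃, x₄} ∪ {x₂}
  {x₂, x₄, x₅}  = {x₂, x₅} ∪ {x₄}
  {x₁, x₂, x₃, x₄, x₅}  = {x₂, x₅} ∪ {x₁, x₃, x₄, x₅}
  (now 37)
Pass 4 adds 24:
  {x₆}  = {x₁, x₂, x₃, x₄, x₅}ᶜ
  {x₁, x₂}  = {x₁} ∪ {x₂}
  {x₁, x₄}  = {x₁} ∪ {x₄}
  {x₄, x₅}  = {x₅} ∪ {x₄}
  {x₁, x₂, x₃}  = {x₁} ∪ {x₂, x₃}
  {x₁, x₂, x₄}  = {x₁} ∪ {x₂, x₄}
  {x₁, x₂, x₅}  = {x₂, x₅} ∪ {x₁}
  {x₁, x₂, x₆}  = {x₁} ∪ {x₂, x₆}
  {x₁, x₃, x₄}  = {x₃, x₄} ∪ {x₁}
  {x₁, x₃, x₆}  = {x₂, x₄, x₅}ᶜ
  {x₁, x₄, x₅}  = {x₁, x₅} ∪ {x₄}
  {x₁, x₅, x₆}  = {x₂, x₃, x₄}ᶜ
  {x₂, x₃, x₆}  = {x₂, x₆} ∪ {x₃}
  {x₂, x₅, x₆}  = {x₂, x₅} ∪ {x₂, x₆}
  {x₃, x₄, x₅}  = {x₃, x₄} ∪ {x₅}
  {x₃, x₄, x₆}  = {x₃, x₄} ∪ {x₄, x₆}
  {x₄, x₅, x₆}  = {x₅} ∪ {x₄, x₆}
  {x₁, x₂, x₃, x₄}  = {x₂, x₃, x₄} ∪ {x₁}
  {x₁, x₂, x₃, x₆}  = {x₁, x₆} ∪ {x₂, x₃}
  {x₁, x₂, x₄, x₅}  = {x₁} ∪ {x₂, x₄, x₅}
  {x₁, x₃, x₅, x₆}  = {x₂, x₄}ᶜ
  {x₁, x₄, x₅, x₆}  = {x₂, x₃}ᶜ
  {x₂, x₃, x₅, x₆}  = {x₂, x₆} ∪ {x₂, x₃, x₅}
  {x₃, x₄, x₅, x₆}  = {x₃, x₅} ∪ {x₄, x₆}
  (now 61)
Pass 5. New:
  {x₃, x₆}  = {x₁, x₂, x₄, x₅}ᶜ
  {x₅, x₆}  = {x₁, x₂, x₃, x₄}ᶜ
  {x₃, x₅, x₆}  = {x₁, x₂, x₄}ᶜ
  (now 64)
Pass 6: stable.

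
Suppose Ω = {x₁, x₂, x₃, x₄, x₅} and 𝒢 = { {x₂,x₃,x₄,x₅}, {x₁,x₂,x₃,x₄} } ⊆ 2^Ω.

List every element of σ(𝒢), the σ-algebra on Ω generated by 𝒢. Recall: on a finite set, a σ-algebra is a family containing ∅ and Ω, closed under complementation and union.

σ(𝒢) = { {}, {x₁}, {x₅}, {x₁,x₅}, {x₂,x₃,x₄}, {x₁,x₂,x₃,x₄}, {x₂,x₃,x₄,x₅}, Ω }

Trace:
Seed the family with 𝒢 together with ∅ and Ω: { {}, {x₁,x₂,x₃,x₄}, {x₂,x₃,x₄,x₅}, Ω }.
Step 1 (2 new):
  {x₁}  = {x₂,x₃,x₄,x₅}ᶜ
  {x₅}  = {x₁,x₂,x₃,x₄}ᶜ
  — 6 sets.
Step 2: +1 →
  {x₁,x₅}  = {x₅} ∪ {x₁}
  — 7 sets.
Step 3 (1 new):
  {x₂,x₃,x₄}  = {x₁,x₅}ᶜ
  — 8 sets.
Step 4: stable.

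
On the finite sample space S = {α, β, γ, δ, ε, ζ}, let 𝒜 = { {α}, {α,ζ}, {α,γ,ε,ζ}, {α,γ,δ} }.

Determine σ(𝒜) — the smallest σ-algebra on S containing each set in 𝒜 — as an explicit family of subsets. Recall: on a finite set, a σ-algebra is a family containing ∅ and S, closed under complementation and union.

σ(𝒜) = { {}, {α}, {β}, {γ}, {δ}, {ε}, {ζ}, {α,β}, {α,γ}, {α,δ}, {α,ε}, {α,ζ}, {β,γ}, {β,δ}, {β,ε}, {β,ζ}, {γ,δ}, {γ,ε}, {γ,ζ}, {δ,ε}, {δ,ζ}, {ε,ζ}, {α,β,γ}, {α,β,δ}, {α,β,ε}, {α,β,ζ}, {α,γ,δ}, {α,γ,ε}, {α,γ,ζ}, {α,δ,ε}, {α,δ,ζ}, {α,ε,ζ}, {β,γ,δ}, {β,γ,ε}, {β,γ,ζ}, {β,δ,ε}, {β,δ,ζ}, {β,ε,ζ}, {γ,δ,ε}, {γ,δ,ζ}, {γ,ε,ζ}, {δ,ε,ζ}, {α,β,γ,δ}, {α,β,γ,ε}, {α,β,γ,ζ}, {α,β,δ,ε}, {α,β,δ,ζ}, {α,β,ε,ζ}, {α,γ,δ,ε}, {α,γ,δ,ζ}, {α,γ,ε,ζ}, {α,δ,ε,ζ}, {β,γ,δ,ε}, {β,γ,δ,ζ}, {β,γ,ε,ζ}, {β,δ,ε,ζ}, {γ,δ,ε,ζ}, {α,β,γ,δ,ε}, {α,β,γ,δ,ζ}, {α,β,γ,ε,ζ}, {α,β,δ,ε,ζ}, {α,γ,δ,ε,ζ}, {β,γ,δ,ε,ζ}, S }

Check:
Start: 𝒜 ∪ {∅, S} = { {}, {α}, {α,ζ}, {α,γ,δ}, {α,γ,ε,ζ}, S }.
Step 1 (6 new):
  {β,δ}  = ᶜ of {α,γ,ε,ζ}
  {β,ε,ζ}  = ᶜ of {α,γ,δ}
  {α,γ,δ,ζ}  = {α,γ,δ} ∪ {α,ζ}
  {β,γ,δ,ε}  = ᶜ of {α,ζ}
  {α,γ,δ,ε,ζ}  = {α,γ,ε,ζ} ∪ {α,γ,δ}
  {β,γ,δ,ε,ζ}  = ᶜ of {α}
  |family| = 12
Step 2. New:
  {β}  = ᶜ of {α,γ,δ,ε,ζ}
  {β,ε}  = ᶜ of {α,γ,δ,ζ}
  {α,β,δ}  = {β,δ} ∪ {α}
  {α,β,γ,δ}  = {α,γ,δ} ∪ {β,δ}
  {α,β,δ,ζ}  = {α,ζ} ∪ {β,δ}
  {α,β,ε,ζ}  = {α,ζ} ∪ {β,ε,ζ}
  {β,δ,ε,ζ}  = {β,ε,ζ} ∪ {β,δ}
  {α,β,γ,δ,ε}  = {β,γ,δ,ε} ∪ {α,γ,δ}
  {α,β,γ,δ,ζ}  = {α,γ,δ,ζ} ∪ {β,δ}
  {α,β,γ,ε,ζ}  = {α,γ,ε,ζ} ∪ {β,ε,ζ}
  |family| = 22
Step 3: 14 new —
  {δ}  = ᶜ of {α,β,γ,ε,ζ}
  {ε}  = ᶜ of {α,β,γ,δ,ζ}
  {ζ}  = ᶜ of {α,β,γ,δ,ε}
  {α,β}  = {β} ∪ {α}
  {α,γ}  = ᶜ of {β,δ,ε,ζ}
  {γ,δ}  = ᶜ of {α,β,ε,ζ}
  {γ,ε}  = ᶜ of {α,β,δ,ζ}
  {ε,ζ}  = ᶜ of {α,β,γ,δ}
  {α,β,ε}  = {β,ε} ∪ {α}
  {α,β,ζ}  = {α,ζ} ∪ {β}
  {β,δ,ε}  = {β,ε} ∪ {β,δ}
  {γ,ε,ζ}  = ᶜ of {α,β,δ}
  {α,β,δ,ε}  = {β,ε} ∪ {α,β,δ}
  {α,β,δ,ε,ζ}  = {β,ε} ∪ {α,β,δ,ζ}
  |family| = 36
Step 4 (23 new):
  {γ}  = ᶜ of {α,β,δ,ε,ζ}
  {α,δ}  = {α} ∪ {δ}
  {α,ε}  = {α} ∪ {ε}
  {β,ζ}  = {β} ∪ {ζ}
  {γ,ζ}  = ᶜ of {α,β,δ,ε}
  {δ,ε}  = {ε} ∪ {δ}
  {δ,ζ}  = {ζ} ∪ {δ}
  {α,β,γ}  = {α,β} ∪ {α,γ}
  {α,γ,ε}  = {α} ∪ {γ,ε}
  {α,γ,ζ}  = ᶜ of {β,δ,ε}
  {α,δ,ζ}  = {α,ζ} ∪ {δ}
  {α,ε,ζ}  = {ε,ζ} ∪ {α}
  {β,γ,δ}  = {γ,δ} ∪ {β}
  {β,γ,ε}  = {β,ε} ∪ {γ,ε}
  {β,δ,ζ}  = {ζ} ∪ {β,δ}
  {γ,δ,ε}  = ᶜ of {α,β,ζ}
  {γ,δ,ζ}  = ᶜ of {α,β,ε}
  {δ,ε,ζ}  = {ε,ζ} ∪ {δ}
  {α,β,γ,ε}  = {β,ε} ∪ {α,γ}
  {α,β,γ,ζ}  = {α,γ} ∪ {α,β,ζ}
  {α,γ,δ,ε}  = {ε} ∪ {α,γ,δ}
  {β,γ,ε,ζ}  = {β,ε} ∪ {γ,ε,ζ}
  {γ,δ,ε,ζ}  = ᶜ of {α,β}
  |family| = 59
Step 5 (5 new):
  {β,γ}  = {β} ∪ {γ}
  {α,δ,ε}  = {δ,ε} ∪ {α,δ}
  {β,γ,ζ}  = {β} ∪ {γ,ζ}
  {α,δ,ε,ζ}  = {ε,ζ} ∪ {α,δ,ζ}
  {β,γ,δ,ζ}  = ᶜ of {α,ε}
  |family| = 64
Step 6: already closed under ᶜ and ∪.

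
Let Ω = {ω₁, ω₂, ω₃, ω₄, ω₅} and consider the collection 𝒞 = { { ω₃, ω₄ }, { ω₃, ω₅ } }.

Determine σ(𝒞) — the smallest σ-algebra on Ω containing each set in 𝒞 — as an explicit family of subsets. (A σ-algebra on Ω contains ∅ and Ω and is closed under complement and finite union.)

σ(𝒞) (16 sets): { {  }, { ω₃ }, { ω₄ }, { ω₅ }, { ω₁, ω₂ }, { ω₃, ω₄ }, { ω₃, ω₅ }, { ω₄, ω₅ }, { ω₁, ω₂, ω₃ }, { ω₁, ω₂, ω₄ }, { ω₁, ω₂, ω₅ }, { ω₃, ω₄, ω₅ }, { ω₁, ω₂, ω₃, ω₄ }, { ω₁, ω₂, ω₃, ω₅ }, { ω₁, ω₂, ω₄, ω₅ }, Ω }

Working:
Seed the family with 𝒞 together with ∅ and Ω: { {  }, { ω₃, ω₄ }, { ω₃, ω₅ }, Ω }.
Step 1 adds 3:
  { ω₁, ω₂, ω₄ }  = complement { ω₃, ω₅ }
  { ω₁, ω₂, ω₅ }  = complement { ω₃, ω₄ }
  { ω₃, ω₄, ω₅ }  = { ω₃, ω₅ } ∪ { ω₃, ω₄ }
  (now 7)
Step 2: 4 new —
  { ω₁, ω₂ }  = complement { ω₃, ω₄, ω₅ }
  { ω₁, ω₂, ω₃, ω₄ }  = { ω₃, ω₄ } ∪ { ω₁, ω₂, ω₄ }
  { ω₁, ω₂, ω₃, ω₅ }  = { ω₁, ω₂, ω₅ } ∪ { ω₃, ω₅ }
  { ω₁, ω₂, ω₄, ω₅ }  = { ω₁, ω₂, ω₅ } ∪ { ω₁, ω₂, ω₄ }
  (now 11)
Step 3: 3 new —
  { ω₃ }  = complement { ω₁, ω₂, ω₄, ω₅ }
  { ω₄ }  = complement { ω₁, ω₂, ω₃, ω₅ }
  { ω₅ }  = complement { ω₁, ω₂, ω₃, ω₄ }
  (now 14)
Step 4. New:
  { ω₄, ω₅ }  = { ω₄ } ∪ { ω₅ }
  { ω₁, ω₂, ω₃ }  = { ω₃ } ∪ { ω₁, ω₂ }
  (now 16)
Step 5: closed — nothing new.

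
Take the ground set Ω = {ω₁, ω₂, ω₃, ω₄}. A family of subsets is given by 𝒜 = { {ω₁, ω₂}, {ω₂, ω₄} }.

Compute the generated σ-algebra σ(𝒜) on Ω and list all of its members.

Initial family (4 sets): { {}, {ω₁, ω₂}, {ω₂, ω₄}, Ω }.
Round 1. New:
  {ω₁, ω₃}  = complement {ω₂, ω₄}
  {ω₃, ω₄}  = complement {ω₁, ω₂}
  {ω₁, ω₂, ω₄}  = {ω₁, ω₂} ∪ {ω₂, ω₄}
  |family| = 7
Round 2. New:
  {ω₃}  = complement {ω₁, ω₂, ω₄}
  {ω₁, ω₂, ω₃}  = {ω₁, ω₂} ∪ {ω₁, ω₃}
  {ω₁, ω₃, ω₄}  = {ω₃, ω₄} ∪ {ω₁, ω₃}
  {ω₂, ω₃, ω₄}  = {ω₃, ω₄} ∪ {ω₂, ω₄}
  |family| = 11
Round 3 adds 3:
  {ω₁}  = complement {ω₂, ω₃, ω₄}
  {ω₂}  = complement {ω₁, ω₃, ω₄}
  {ω₄}  = complement {ω₁, ω₂, ω₃}
  |family| = 14
Round 4. New:
  {ω₁, ω₄}  = {ω₄} ∪ {ω₁}
  {ω₂, ω₃}  = {ω₃} ∪ {ω₂}
  |family| = 16
Round 5: already closed under ᶜ and ∪.

|σ(𝒜)| = 16.  σ(𝒜) = { {}, {ω₁}, {ω₂}, {ω₃}, {ω₄}, {ω₁, ω₂}, {ω₁, ω₃}, {ω₁, ω₄}, {ω₂, ω₃}, {ω₂, ω₄}, {ω₃, ω₄}, {ω₁, ω₂, ω₃}, {ω₁, ω₂, ω₄}, {ω₁, ω₃, ω₄}, {ω₂, ω₃, ω₄}, Ω }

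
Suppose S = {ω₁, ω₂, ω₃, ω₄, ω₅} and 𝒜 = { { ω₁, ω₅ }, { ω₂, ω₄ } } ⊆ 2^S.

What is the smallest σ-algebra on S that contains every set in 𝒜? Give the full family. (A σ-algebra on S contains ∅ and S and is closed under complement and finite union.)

Initial family (4 sets): { ∅, { ω₁, ω₅ }, { ω₂, ω₄ }, S }.
Round 1 adds 3:
  { ω₁, ω₃, ω₅ }  = { ω₂, ω₄ }ᶜ
  { ω₂, ω₃, ω₄ }  = { ω₁, ω₅ }ᶜ
  { ω₁, ω₂, ω₄, ω₅ }  = { ω₂, ω₄ } ∪ { ω₁, ω₅ }
Round 2: 1 new —
  { ω₃ }  = { ω₁, ω₂, ω₄, ω₅ }ᶜ
Round 3: no new sets; the family is a σ-algebra.

|σ(𝒜)| = 8.  σ(𝒜) = { ∅, { ω₃ }, { ω₁, ω₅ }, { ω₂, ω₄ }, { ω₁, ω₃, ω₅ }, { ω₂, ω₃, ω₄ }, { ω₁, ω₂, ω₄, ω₅ }, S }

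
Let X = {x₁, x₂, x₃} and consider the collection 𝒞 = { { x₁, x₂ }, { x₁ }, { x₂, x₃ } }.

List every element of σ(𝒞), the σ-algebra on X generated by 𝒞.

Take S₀ = 𝒞 ∪ {∅, X} = { {  }, { x₁ }, { x₁, x₂ }, { x₂, x₃ }, X }.
Iteration 1 (1 new):
  { x₃ }  = X∖{ x₁, x₂ }
  [6 total]
Iteration 2: +1 →
  { x₁, x₃ }  = { x₃ } ∪ { x₁ }
  [7 total]
Iteration 3 (1 new):
  { x₂ }  = X∖{ x₁, x₃ }
  [8 total]
Iteration 4: no new sets; the family is a σ-algebra.

Hence σ(𝒞) has 8 members: { {  }, { x₁ }, { x₂ }, { x₃ }, { x₁, x₂ }, { x₁, x₃ }, { x₂, x₃ }, X }.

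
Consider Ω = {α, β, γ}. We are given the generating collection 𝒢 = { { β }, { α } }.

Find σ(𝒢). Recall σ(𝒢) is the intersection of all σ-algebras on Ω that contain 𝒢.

Initial family (4 sets): { {  }, { α }, { β }, Ω }.
Step 1 adds 3:
  { α, β }  = { β } ∪ { α }
  { α, γ }  = Ω∖{ β }
  { β, γ }  = Ω∖{ α }
  [7 total]
Step 2: 1 new —
  { γ }  = Ω∖{ α, β }
  [8 total]
Step 3 adds nothing — fixpoint reached.

Hence σ(𝒢) has 8 members: { {  }, { α }, { β }, { γ }, { α, β }, { α, γ }, { β, γ }, Ω }.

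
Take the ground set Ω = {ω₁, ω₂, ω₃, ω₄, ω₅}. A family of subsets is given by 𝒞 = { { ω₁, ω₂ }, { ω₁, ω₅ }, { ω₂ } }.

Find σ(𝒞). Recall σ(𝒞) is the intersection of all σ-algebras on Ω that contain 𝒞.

|σ(𝒞)| = 16.  σ(𝒞) = { ∅, { ω₁ }, { ω₂ }, { ω₅ }, { ω₁, ω₂ }, { ω₁, ω₅ }, { ω₂, ω₅ }, { ω₃, ω₄ }, { ω₁, ω₂, ω₅ }, { ω₁, ω₃, ω₄ }, { ω₂, ω₃, ω₄ }, { ω₃, ω₄, ω₅ }, { ω₁, ω₂, ω₃, ω₄ }, { ω₁, ω₃, ω₄, ω₅ }, { ω₂, ω₃, ω₄, ω₅ }, Ω }

Derivation:
Start: 𝒞 ∪ {∅, Ω} = { ∅, { ω₂ }, { ω₁, ω₂ }, { ω₁, ω₅ }, Ω }.
Pass 1. New:
  { ω₁, ω₂, ω₅ }  = { ω₁, ω₂ } ∪ { ω₁, ω₅ }
  { ω₂, ω₃, ω₄ }  = ᶜ of { ω₁, ω₅ }
  { ω₃, ω₄, ω₅ }  = ᶜ of { ω₁, ω₂ }
  { ω₁, ω₃, ω₄, ω₅ }  = ᶜ of { ω₂ }
  — 9 sets.
Pass 2 adds 3:
  { ω₃, ω₄ }  = ᶜ of { ω₁, ω₂, ω₅ }
  { ω₁, ω₂, ω₃, ω₄ }  = { ω₁, ω₂ } ∪ { ω₂, ω₃, ω₄ }
  { ω₂, ω₃, ω₄, ω₅ }  = { ω₃, ω₄, ω₅ } ∪ { ω₂ }
  — 12 sets.
Pass 3 (2 new):
  { ω₁ }  = ᶜ of { ω₂, ω₃, ω₄, ω₅ }
  { ω₅ }  = ᶜ of { ω₁, ω₂, ω₃, ω₄ }
  — 14 sets.
Pass 4: 2 new —
  { ω₂, ω₅ }  = { ω₂ } ∪ { ω₅ }
  { ω₁, ω₃, ω₄ }  = { ω₃, ω₄ } ∪ { ω₁ }
  — 16 sets.
Pass 5 adds nothing — fixpoint reached.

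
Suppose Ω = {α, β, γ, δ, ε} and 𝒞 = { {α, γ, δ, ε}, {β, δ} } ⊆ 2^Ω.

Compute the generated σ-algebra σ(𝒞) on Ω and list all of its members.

Start: 𝒞 ∪ {∅, Ω} = { {}, {β, δ}, {α, γ, δ, ε}, Ω }.
Round 1: 2 new —
  {β}  = {α, γ, δ, ε}ᶜ
  {α, γ, ε}  = {β, δ}ᶜ
  [6 total]
Round 2: 1 new —
  {α, β, γ, ε}  = {α, γ, ε} ∪ {β}
  [7 total]
Round 3 (1 new):
  {δ}  = {α, β, γ, ε}ᶜ
  [8 total]
Round 4 adds nothing — fixpoint reached.

σ(𝒞) = { {}, {β}, {δ}, {β, δ}, {α, γ, ε}, {α, β, γ, ε}, {α, γ, δ, ε}, Ω }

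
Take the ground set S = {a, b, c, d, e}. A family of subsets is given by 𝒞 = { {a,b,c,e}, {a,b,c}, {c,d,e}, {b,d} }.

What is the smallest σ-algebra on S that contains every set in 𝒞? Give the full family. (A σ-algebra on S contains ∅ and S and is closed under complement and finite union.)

|σ(𝒞)| = 32.  σ(𝒞) = { {}, {a}, {b}, {c}, {d}, {e}, {a,b}, {a,c}, {a,d}, {a,e}, {b,c}, {b,d}, {b,e}, {c,d}, {c,e}, {d,e}, {a,b,c}, {a,b,d}, {a,b,e}, {a,c,d}, {a,c,e}, {a,d,e}, {b,c,d}, {b,c,e}, {b,d,e}, {c,d,e}, {a,b,c,d}, {a,b,c,e}, {a,b,d,e}, {a,c,d,e}, {b,c,d,e}, S }

Trace:
Seed the family with 𝒞 together with ∅ and S: { {}, {b,d}, {a,b,c}, {c,d,e}, {a,b,c,e}, S }.
Round 1: 6 new —
  {d}  = {a,b,c,e}ᶜ
  {a,b}  = {c,d,e}ᶜ
  {d,e}  = {a,b,c}ᶜ
  {a,c,e}  = {b,d}ᶜ
  {a,b,c,d}  = {a,b,c} ∪ {b,d}
  {b,c,d,e}  = {c,d,e} ∪ {b,d}
Round 2: 6 new —
  {a}  = {b,c,d,e}ᶜ
  {e}  = {a,b,c,d}ᶜ
  {a,b,d}  = {a,b} ∪ {d}
  {b,d,e}  = {d,e} ∪ {b,d}
  {a,b,d,e}  = {a,b} ∪ {d,e}
  {a,c,d,e}  = {c,d,e} ∪ {a,c,e}
Round 3 (8 new):
  {b}  = {a,c,d,e}ᶜ
  {c}  = {a,b,d,e}ᶜ
  {a,c}  = {b,d,e}ᶜ
  {a,d}  = {d} ∪ {a}
  {a,e}  = {e} ∪ {a}
  {c,e}  = {a,b,d}ᶜ
  {a,b,e}  = {a,b} ∪ {e}
  {a,d,e}  = {d,e} ∪ {a}
Round 4: +6 →
  {b,c}  = {a,d,e}ᶜ
  {b,e}  = {b} ∪ {e}
  {c,d}  = {a,b,e}ᶜ
  {a,c,d}  = {c} ∪ {a,d}
  {b,c,d}  = {a,e}ᶜ
  {b,c,e}  = {a,d}ᶜ
Round 5: stable.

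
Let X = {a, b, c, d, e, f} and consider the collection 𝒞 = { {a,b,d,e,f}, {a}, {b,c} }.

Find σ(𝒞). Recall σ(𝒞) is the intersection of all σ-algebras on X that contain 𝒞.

σ(𝒞) = { {}, {a}, {b}, {c}, {a,b}, {a,c}, {b,c}, {a,b,c}, {d,e,f}, {a,d,e,f}, {b,d,e,f}, {c,d,e,f}, {a,b,d,e,f}, {a,c,d,e,f}, {b,c,d,e,f}, X }

Derivation:
Take S₀ = 𝒞 ∪ {∅, X} = { {}, {a}, {b,c}, {a,b,d,e,f}, X }.
Iteration 1 (4 new):
  {c}  = ᶜ of {a,b,d,e,f}
  {a,b,c}  = {b,c} ∪ {a}
  {a,d,e,f}  = ᶜ of {b,c}
  {b,c,d,e,f}  = ᶜ of {a}
  [9 total]
Iteration 2: +3 →
  {a,c}  = {c} ∪ {a}
  {d,e,f}  = ᶜ of {a,b,c}
  {a,c,d,e,f}  = {a,d,e,f} ∪ {c}
  [12 total]
Iteration 3. New:
  {b}  = ᶜ of {a,c,d,e,f}
  {b,d,e,f}  = ᶜ of {a,c}
  {c,d,e,f}  = {c} ∪ {d,e,f}
  [15 total]
Iteration 4: +1 →
  {a,b}  = ᶜ of {c,d,e,f}
  [16 total]
Iteration 5: closed — nothing new.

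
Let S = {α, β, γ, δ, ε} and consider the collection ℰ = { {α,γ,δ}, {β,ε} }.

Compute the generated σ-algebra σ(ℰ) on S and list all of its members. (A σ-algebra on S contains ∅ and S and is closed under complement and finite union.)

Begin from { {}, {β,ε}, {α,γ,δ}, S } (that is, ℰ plus ∅ and S).
Iteration 1: no new sets; the family is a σ-algebra.

Hence σ(ℰ) has 4 members: { {}, {β,ε}, {α,γ,δ}, S }.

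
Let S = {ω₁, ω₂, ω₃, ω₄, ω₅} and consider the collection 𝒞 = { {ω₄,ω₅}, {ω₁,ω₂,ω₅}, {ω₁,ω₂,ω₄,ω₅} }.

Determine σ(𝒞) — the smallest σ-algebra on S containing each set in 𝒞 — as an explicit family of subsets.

Start: 𝒞 ∪ {∅, S} = { {}, {ω₄,ω₅}, {ω₁,ω₂,ω₅}, {ω₁,ω₂,ω₄,ω₅}, S }.
Round 1 (3 new):
  {ω₃}  = S∖{ω₁,ω₂,ω₄,ω₅}
  {ω₃,ω₄}  = S∖{ω₁,ω₂,ω₅}
  {ω₁,ω₂,ω₃}  = S∖{ω₄,ω₅}
  [8 total]
Round 2: +3 →
  {ω₃,ω₄,ω₅}  = {ω₄,ω₅} ∪ {ω₃}
  {ω₁,ω₂,ω₃,ω₄}  = {ω₃,ω₄} ∪ {ω₁,ω₂,ω₃}
  {ω₁,ω₂,ω₃,ω₅}  = {ω₃} ∪ {ω₁,ω₂,ω₅}
  [11 total]
Round 3. New:
  {ω₄}  = S∖{ω₁,ω₂,ω₃,ω₅}
  {ω₅}  = S∖{ω₁,ω₂,ω₃,ω₄}
  {ω₁,ω₂}  = S∖{ω₃,ω₄,ω₅}
  [14 total]
Round 4 (2 new):
  {ω₃,ω₅}  = {ω₃} ∪ {ω₅}
  {ω₁,ω₂,ω₄}  = {ω₁,ω₂} ∪ {ω₄}
  [16 total]
After Round 5 the family is unchanged; done.

|σ(𝒞)| = 16.  σ(𝒞) = { {}, {ω₃}, {ω₄}, {ω₅}, {ω₁,ω₂}, {ω₃,ω₄}, {ω₃,ω₅}, {ω₄,ω₅}, {ω₁,ω₂,ω₃}, {ω₁,ω₂,ω₄}, {ω₁,ω₂,ω₅}, {ω₃,ω₄,ω₅}, {ω₁,ω₂,ω₃,ω₄}, {ω₁,ω₂,ω₃,ω₅}, {ω₁,ω₂,ω₄,ω₅}, S }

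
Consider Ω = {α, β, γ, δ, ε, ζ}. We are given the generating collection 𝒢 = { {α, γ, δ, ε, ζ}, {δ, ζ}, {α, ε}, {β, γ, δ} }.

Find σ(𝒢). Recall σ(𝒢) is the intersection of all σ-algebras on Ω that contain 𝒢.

Seed the family with 𝒢 together with ∅ and Ω: { {}, {α, ε}, {δ, ζ}, {β, γ, δ}, {α, γ, δ, ε, ζ}, Ω }.
Step 1. New:
  {β}  = Ω∖{α, γ, δ, ε, ζ}
  {α, ε, ζ}  = Ω∖{β, γ, δ}
  {α, β, γ, ε}  = Ω∖{δ, ζ}
  {α, δ, ε, ζ}  = {α, ε} ∪ {δ, ζ}
  {β, γ, δ, ζ}  = Ω∖{α, ε}
  {α, β, γ, δ, ε}  = {β, γ, δ} ∪ {α, ε}
  |family| = 12
Step 2: +7 →
  {ζ}  = Ω∖{α, β, γ, δ, ε}
  {β, γ}  = Ω∖{α, δ, ε, ζ}
  {α, β, ε}  = {β} ∪ {α, ε}
  {β, δ, ζ}  = {β} ∪ {δ, ζ}
  {α, β, ε, ζ}  = {β} ∪ {α, ε, ζ}
  {α, β, γ, ε, ζ}  = {α, ε, ζ} ∪ {α, β, γ, ε}
  {α, β, δ, ε, ζ}  = {α, δ, ε, ζ} ∪ {β}
  |family| = 19
Step 3 (7 new):
  {γ}  = Ω∖{α, β, δ, ε, ζ}
  {δ}  = Ω∖{α, β, γ, ε, ζ}
  {β, ζ}  = {β} ∪ {ζ}
  {γ, δ}  = Ω∖{α, β, ε, ζ}
  {α, γ, ε}  = Ω∖{β, δ, ζ}
  {β, γ, ζ}  = {ζ} ∪ {β, γ}
  {γ, δ, ζ}  = Ω∖{α, β, ε}
  |family| = 26
Step 4. New:
  {β, δ}  = {β} ∪ {δ}
  {γ, ζ}  = {ζ} ∪ {γ}
  {α, δ, ε}  = Ω∖{β, γ, ζ}
  {α, β, δ, ε}  = {α, β, ε} ∪ {δ}
  {α, γ, δ, ε}  = Ω∖{β, ζ}
  {α, γ, ε, ζ}  = {α, γ, ε} ∪ {ζ}
  |family| = 32
Step 5 adds nothing — fixpoint reached.

Therefore σ(𝒢) = { {}, {β}, {γ}, {δ}, {ζ}, {α, ε}, {β, γ}, {β, δ}, {β, ζ}, {γ, δ}, {γ, ζ}, {δ, ζ}, {α, β, ε}, {α, γ, ε}, {α, δ, ε}, {α, ε, ζ}, {β, γ, δ}, {β, γ, ζ}, {β, δ, ζ}, {γ, δ, ζ}, {α, β, γ, ε}, {α, β, δ, ε}, {α, β, ε, ζ}, {α, γ, δ, ε}, {α, γ, ε, ζ}, {α, δ, ε, ζ}, {β, γ, δ, ζ}, {α, β, γ, δ, ε}, {α, β, γ, ε, ζ}, {α, β, δ, ε, ζ}, {α, γ, δ, ε, ζ}, Ω } (|σ(𝒢)| = 32).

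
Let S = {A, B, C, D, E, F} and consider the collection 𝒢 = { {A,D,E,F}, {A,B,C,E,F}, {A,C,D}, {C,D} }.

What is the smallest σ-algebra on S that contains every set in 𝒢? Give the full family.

Seed the family with 𝒢 together with ∅ and S: { ∅, {C,D}, {A,C,D}, {A,D,E,F}, {A,B,C,E,F}, S }.
Iteration 1: +5 →
  {D}  = S∖{A,B,C,E,F}
  {B,C}  = S∖{A,D,E,F}
  {B,E,F}  = S∖{A,C,D}
  {A,B,E,F}  = S∖{C,D}
  {A,C,D,E,F}  = {A,C,D} ∪ {A,D,E,F}
  — 11 sets.
Iteration 2 adds 7:
  {B}  = S∖{A,C,D,E,F}
  {B,C,D}  = {C,D} ∪ {B,C}
  {A,B,C,D}  = {A,C,D} ∪ {B,C}
  {B,C,E,F}  = {B,E,F} ∪ {B,C}
  {B,D,E,F}  = {B,E,F} ∪ {D}
  {A,B,D,E,F}  = {A,D,E,F} ∪ {B,E,F}
  {B,C,D,E,F}  = {C,D} ∪ {B,E,F}
  — 18 sets.
Iteration 3 (7 new):
  {A}  = S∖{B,C,D,E,F}
  {C}  = S∖{A,B,D,E,F}
  {A,C}  = S∖{B,D,E,F}
  {A,D}  = S∖{B,C,E,F}
  {B,D}  = {D} ∪ {B}
  {E,F}  = S∖{A,B,C,D}
  {A,E,F}  = S∖{B,C,D}
  — 25 sets.
Iteration 4 (7 new):
  {A,B}  = {A} ∪ {B}
  {A,B,C}  = {A} ∪ {B,C}
  {A,B,D}  = {A} ∪ {B,D}
  {C,E,F}  = {E,F} ∪ {C}
  {D,E,F}  = {E,F} ∪ {D}
  {A,C,E,F}  = S∖{B,D}
  {C,D,E,F}  = {C,D} ∪ {E,F}
  — 32 sets.
Iteration 5: already closed under ᶜ and ∪.

Therefore σ(𝒢) = { ∅, {A}, {B}, {C}, {D}, {A,B}, {A,C}, {A,D}, {B,C}, {B,D}, {C,D}, {E,F}, {A,B,C}, {A,B,D}, {A,C,D}, {A,E,F}, {B,C,D}, {B,E,F}, {C,E,F}, {D,E,F}, {A,B,C,D}, {A,B,E,F}, {A,C,E,F}, {A,D,E,F}, {B,C,E,F}, {B,D,E,F}, {C,D,E,F}, {A,B,C,E,F}, {A,B,D,E,F}, {A,C,D,E,F}, {B,C,D,E,F}, S } (|σ(𝒢)| = 32).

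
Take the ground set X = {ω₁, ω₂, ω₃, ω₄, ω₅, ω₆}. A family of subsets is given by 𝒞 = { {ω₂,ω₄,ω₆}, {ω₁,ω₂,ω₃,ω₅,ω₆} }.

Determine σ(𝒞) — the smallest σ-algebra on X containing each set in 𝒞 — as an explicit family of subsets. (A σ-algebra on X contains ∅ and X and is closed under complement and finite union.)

|σ(𝒞)| = 8.  σ(𝒞) = { {}, {ω₄}, {ω₂,ω₆}, {ω₁,ω₃,ω₅}, {ω₂,ω₄,ω₆}, {ω₁,ω₃,ω₄,ω₅}, {ω₁,ω₂,ω₃,ω₅,ω₆}, X }

Derivation:
Seed the family with 𝒞 together with ∅ and X: { {}, {ω₂,ω₄,ω₆}, {ω₁,ω₂,ω₃,ω₅,ω₆}, X }.
Pass 1 adds 2:
  {ω₄}  = X∖{ω₁,ω₂,ω₃,ω₅,ω₆}
  {ω₁,ω₃,ω₅}  = X∖{ω₂,ω₄,ω₆}
  |family| = 6
Pass 2: +1 →
  {ω₁,ω₃,ω₄,ω₅}  = {ω₄} ∪ {ω₁,ω₃,ω₅}
  |family| = 7
Pass 3: 1 new —
  {ω₂,ω₆}  = X∖{ω₁,ω₃,ω₄,ω₅}
  |family| = 8
Pass 4: stable.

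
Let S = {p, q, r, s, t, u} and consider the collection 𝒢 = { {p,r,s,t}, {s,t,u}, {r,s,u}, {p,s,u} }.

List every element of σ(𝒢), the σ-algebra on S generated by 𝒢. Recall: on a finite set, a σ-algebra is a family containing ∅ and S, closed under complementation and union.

Start: 𝒢 ∪ {∅, S} = { {}, {p,s,u}, {r,s,u}, {s,t,u}, {p,r,s,t}, S }.
Pass 1: +8 →
  {q,u}  = {p,r,s,t}ᶜ
  {p,q,r}  = {s,t,u}ᶜ
  {p,q,t}  = {r,s,u}ᶜ
  {q,r,t}  = {p,s,u}ᶜ
  {p,r,s,u}  = {r,s,u} ∪ {p,s,u}
  {p,s,t,u}  = {p,s,u} ∪ {s,t,u}
  {r,s,t,u}  = {r,s,u} ∪ {s,t,u}
  {p,r,s,t,u}  = {p,r,s,t} ∪ {r,s,u}
  [14 total]
Pass 2 (15 new):
  {q}  = {p,r,s,t,u}ᶜ
  {p,q}  = {r,s,t,u}ᶜ
  {q,r}  = {p,s,t,u}ᶜ
  {q,t}  = {p,r,s,u}ᶜ
  {p,q,r,t}  = {p,q,r} ∪ {p,q,t}
  {p,q,r,u}  = {p,q,r} ∪ {q,u}
  {p,q,s,u}  = {q,u} ∪ {p,s,u}
  {p,q,t,u}  = {q,u} ∪ {p,q,t}
  {q,r,s,u}  = {q,u} ∪ {r,s,u}
  {q,r,t,u}  = {q,u} ∪ {q,r,t}
  {q,s,t,u}  = {q,u} ∪ {s,t,u}
  {p,q,r,s,t}  = {p,q,r} ∪ {p,r,s,t}
  {p,q,r,s,u}  = {p,q,r} ∪ {p,s,u}
  {p,q,s,t,u}  = {p,s,t,u} ∪ {q,u}
  {q,r,s,t,u}  = {r,s,t,u} ∪ {q,u}
  [29 total]
Pass 3: +15 →
  {p}  = {q,r,s,t,u}ᶜ
  {r}  = {p,q,s,t,u}ᶜ
  {t}  = {p,q,r,s,u}ᶜ
  {u}  = {p,q,r,s,t}ᶜ
  {p,r}  = {q,s,t,u}ᶜ
  {p,s}  = {q,r,t,u}ᶜ
  {p,t}  = {q,r,s,u}ᶜ
  {r,s}  = {p,q,t,u}ᶜ
  {r,t}  = {p,q,s,u}ᶜ
  {s,t}  = {p,q,r,u}ᶜ
  {s,u}  = {p,q,r,t}ᶜ
  {p,q,u}  = {p,q} ∪ {q,u}
  {q,r,u}  = {q,u} ∪ {q,r}
  {q,t,u}  = {q,t} ∪ {q,u}
  {p,q,r,t,u}  = {q,t} ∪ {p,q,r,u}
  [44 total]
Pass 4: 18 new —
  {s}  = {p,q,r,t,u}ᶜ
  {p,u}  = {p} ∪ {u}
  {r,u}  = {r} ∪ {u}
  {t,u}  = {u} ∪ {t}
  {p,q,s}  = {q} ∪ {p,s}
  {p,r,s}  = {q,t,u}ᶜ
  {p,r,t}  = {p,r} ∪ {r,t}
  {p,r,u}  = {p,r} ∪ {u}
  {p,s,t}  = {q,r,u}ᶜ
  {p,t,u}  = {p,t} ∪ {u}
  {q,r,s}  = {r,s} ∪ {q}
  {q,s,t}  = {q} ∪ {s,t}
  {q,s,u}  = {q} ∪ {s,u}
  {r,s,t}  = {p,q,u}ᶜ
  {r,t,u}  = {r,t} ∪ {u}
  {p,q,r,s}  = {r,s} ∪ {p,q,r}
  {p,q,s,t}  = {s,t} ∪ {p,q}
  {q,r,s,t}  = {r,s} ∪ {q,t}
  [62 total]
Pass 5: +2 →
  {q,s}  = {q} ∪ {s}
  {p,r,t,u}  = {t,u} ∪ {p,r,u}
  [64 total]
Pass 6: closed — nothing new.

Therefore σ(𝒢) = { {}, {p}, {q}, {r}, {s}, {t}, {u}, {p,q}, {p,r}, {p,s}, {p,t}, {p,u}, {q,r}, {q,s}, {q,t}, {q,u}, {r,s}, {r,t}, {r,u}, {s,t}, {s,u}, {t,u}, {p,q,r}, {p,q,s}, {p,q,t}, {p,q,u}, {p,r,s}, {p,r,t}, {p,r,u}, {p,s,t}, {p,s,u}, {p,t,u}, {q,r,s}, {q,r,t}, {q,r,u}, {q,s,t}, {q,s,u}, {q,t,u}, {r,s,t}, {r,s,u}, {r,t,u}, {s,t,u}, {p,q,r,s}, {p,q,r,t}, {p,q,r,u}, {p,q,s,t}, {p,q,s,u}, {p,q,t,u}, {p,r,s,t}, {p,r,s,u}, {p,r,t,u}, {p,s,t,u}, {q,r,s,t}, {q,r,s,u}, {q,r,t,u}, {q,s,t,u}, {r,s,t,u}, {p,q,r,s,t}, {p,q,r,s,u}, {p,q,r,t,u}, {p,q,s,t,u}, {p,r,s,t,u}, {q,r,s,t,u}, S } (|σ(𝒢)| = 64).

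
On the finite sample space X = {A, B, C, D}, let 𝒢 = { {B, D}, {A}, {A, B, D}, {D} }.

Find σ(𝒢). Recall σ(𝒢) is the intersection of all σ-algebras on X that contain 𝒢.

Start: 𝒢 ∪ {∅, X} = { {}, {A}, {D}, {B, D}, {A, B, D}, X }.
Pass 1: +5 →
  {C}  = ᶜ of {A, B, D}
  {A, C}  = ᶜ of {B, D}
  {A, D}  = {D} ∪ {A}
  {A, B, C}  = ᶜ of {D}
  {B, C, D}  = ᶜ of {A}
  [11 total]
Pass 2: 3 new —
  {B, C}  = ᶜ of {A, D}
  {C, D}  = {C} ∪ {D}
  {A, C, D}  = {C} ∪ {A, D}
  [14 total]
Pass 3. New:
  {B}  = ᶜ of {A, C, D}
  {A, B}  = ᶜ of {C, D}
  [16 total]
Pass 4: stable.

|σ(𝒢)| = 16.  σ(𝒢) = { {}, {A}, {B}, {C}, {D}, {A, B}, {A, C}, {A, D}, {B, C}, {B, D}, {C, D}, {A, B, C}, {A, B, D}, {A, C, D}, {B, C, D}, X }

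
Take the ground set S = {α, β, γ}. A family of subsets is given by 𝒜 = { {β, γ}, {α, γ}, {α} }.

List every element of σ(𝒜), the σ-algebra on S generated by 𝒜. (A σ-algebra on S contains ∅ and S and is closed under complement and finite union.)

σ(𝒜) (8 sets): { {}, {α}, {β}, {γ}, {α, β}, {α, γ}, {β, γ}, S }

Derivation:
Initial family (5 sets): { {}, {α}, {α, γ}, {β, γ}, S }.
Step 1: +1 →
  {β}  = ᶜ of {α, γ}
Step 2: 1 new —
  {α, β}  = {β} ∪ {α}
Step 3 adds 1:
  {γ}  = ᶜ of {α, β}
Step 4: closed — nothing new.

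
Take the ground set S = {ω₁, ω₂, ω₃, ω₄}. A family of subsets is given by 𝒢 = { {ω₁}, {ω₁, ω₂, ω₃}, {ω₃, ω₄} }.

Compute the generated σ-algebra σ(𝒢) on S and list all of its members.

Take S₀ = 𝒢 ∪ {∅, S} = { ∅, {ω₁}, {ω₃, ω₄}, {ω₁, ω₂, ω₃}, S }.
Iteration 1: 4 new —
  {ω₄}  = {ω₁, ω₂, ω₃}ᶜ
  {ω₁, ω₂}  = {ω₃, ω₄}ᶜ
  {ω₁, ω₃, ω₄}  = {ω₃, ω₄} ∪ {ω₁}
  {ω₂, ω₃, ω₄}  = {ω₁}ᶜ
Iteration 2: +3 →
  {ω₂}  = {ω₁, ω₃, ω₄}ᶜ
  {ω₁, ω₄}  = {ω₄} ∪ {ω₁}
  {ω₁, ω₂, ω₄}  = {ω₁, ω₂} ∪ {ω₄}
Iteration 3. New:
  {ω₃}  = {ω₁, ω₂, ω₄}ᶜ
  {ω₂, ω₃}  = {ω₁, ω₄}ᶜ
  {ω₂, ω₄}  = {ω₄} ∪ {ω₂}
Iteration 4: +1 →
  {ω₁, ω₃}  = {ω₂, ω₄}ᶜ
Iteration 5: stable.

Therefore σ(𝒢) = { ∅, {ω₁}, {ω₂}, {ω₃}, {ω₄}, {ω₁, ω₂}, {ω₁, ω₃}, {ω₁, ω₄}, {ω₂, ω₃}, {ω₂, ω₄}, {ω₃, ω₄}, {ω₁, ω₂, ω₃}, {ω₁, ω₂, ω₄}, {ω₁, ω₃, ω₄}, {ω₂, ω₃, ω₄}, S } (|σ(𝒢)| = 16).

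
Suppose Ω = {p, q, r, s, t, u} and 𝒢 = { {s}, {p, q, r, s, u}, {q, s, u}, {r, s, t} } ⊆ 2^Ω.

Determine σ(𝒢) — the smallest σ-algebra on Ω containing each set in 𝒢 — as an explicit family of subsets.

Start: 𝒢 ∪ {∅, Ω} = { {}, {s}, {q, s, u}, {r, s, t}, {p, q, r, s, u}, Ω }.
Round 1. New:
  {t}  = Ω∖{p, q, r, s, u}
  {p, q, u}  = Ω∖{r, s, t}
  {p, r, t}  = Ω∖{q, s, u}
  {p, q, r, t, u}  = Ω∖{s}
  {q, r, s, t, u}  = {q, s, u} ∪ {r, s, t}
  |family| = 11
Round 2 (6 new):
  {p}  = Ω∖{q, r, s, t, u}
  {s, t}  = {t} ∪ {s}
  {p, q, s, u}  = {q, s, u} ∪ {p, q, u}
  {p, q, t, u}  = {t} ∪ {p, q, u}
  {p, r, s, t}  = {r, s, t} ∪ {p, r, t}
  {q, s, t, u}  = {q, s, u} ∪ {t}
  |family| = 17
Round 3 (9 new):
  {p, r}  = Ω∖{q, s, t, u}
  {p, s}  = {p} ∪ {s}
  {p, t}  = {p} ∪ {t}
  {q, u}  = Ω∖{p, r, s, t}
  {r, s}  = Ω∖{p, q, t, u}
  {r, t}  = Ω∖{p, q, s, u}
  {p, s, t}  = {s, t} ∪ {p}
  {p, q, r, u}  = Ω∖{s, t}
  {p, q, s, t, u}  = {s, t} ∪ {p, q, s, u}
  |family| = 26
Round 4. New:
  {r}  = Ω∖{p, q, s, t, u}
  {p, r, s}  = {r, s} ∪ {p, s}
  {q, r, u}  = Ω∖{p, s, t}
  {q, t, u}  = {q, u} ∪ {t}
  {q, r, s, u}  = Ω∖{p, t}
  {q, r, t, u}  = Ω∖{p, s}
  |family| = 32
Round 5: closed — nothing new.

Therefore σ(𝒢) = { {}, {p}, {r}, {s}, {t}, {p, r}, {p, s}, {p, t}, {q, u}, {r, s}, {r, t}, {s, t}, {p, q, u}, {p, r, s}, {p, r, t}, {p, s, t}, {q, r, u}, {q, s, u}, {q, t, u}, {r, s, t}, {p, q, r, u}, {p, q, s, u}, {p, q, t, u}, {p, r, s, t}, {q, r, s, u}, {q, r, t, u}, {q, s, t, u}, {p, q, r, s, u}, {p, q, r, t, u}, {p, q, s, t, u}, {q, r, s, t, u}, Ω } (|σ(𝒢)| = 32).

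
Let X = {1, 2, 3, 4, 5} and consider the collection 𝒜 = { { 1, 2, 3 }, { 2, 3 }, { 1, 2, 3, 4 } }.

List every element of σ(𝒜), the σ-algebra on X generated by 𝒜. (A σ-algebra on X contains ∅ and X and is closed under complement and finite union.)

Answer: σ(𝒜) = { ∅, { 1 }, { 4 }, { 5 }, { 1, 4 }, { 1, 5 }, { 2, 3 }, { 4, 5 }, { 1, 2, 3 }, { 1, 4, 5 }, { 2, 3, 4 }, { 2, 3, 5 }, { 1, 2, 3, 4 }, { 1, 2, 3, 5 }, { 2, 3, 4, 5 }, X }

Derivation:
Begin from { ∅, { 2, 3 }, { 1, 2, 3 }, { 1, 2, 3, 4 }, X } (that is, 𝒜 plus ∅ and X).
Step 1 (3 new):
  { 5 }  = ᶜ of { 1, 2, 3, 4 }
  { 4, 5 }  = ᶜ of { 1, 2, 3 }
  { 1, 4, 5 }  = ᶜ of { 2, 3 }
  |family| = 8
Step 2: 3 new —
  { 2, 3, 5 }  = { 2, 3 } ∪ { 5 }
  { 1, 2, 3, 5 }  = { 1, 2, 3 } ∪ { 5 }
  { 2, 3, 4, 5 }  = { 4, 5 } ∪ { 2, 3 }
  |family| = 11
Step 3 (3 new):
  { 1 }  = ᶜ of { 2, 3, 4, 5 }
  { 4 }  = ᶜ of { 1, 2, 3, 5 }
  { 1, 4 }  = ᶜ of { 2, 3, 5 }
  |family| = 14
Step 4 (2 new):
  { 1, 5 }  = { 5 } ∪ { 1 }
  { 2, 3, 4 }  = { 2, 3 } ∪ { 4 }
  |family| = 16
Step 5 adds nothing — fixpoint reached.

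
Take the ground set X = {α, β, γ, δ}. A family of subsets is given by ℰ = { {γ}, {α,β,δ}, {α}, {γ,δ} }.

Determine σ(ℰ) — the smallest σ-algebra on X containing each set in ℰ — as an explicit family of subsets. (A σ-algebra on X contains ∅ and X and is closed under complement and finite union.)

σ(ℰ) (16 sets): { ∅, {α}, {β}, {γ}, {δ}, {α,β}, {α,γ}, {α,δ}, {β,γ}, {β,δ}, {γ,δ}, {α,β,γ}, {α,β,δ}, {α,γ,δ}, {β,γ,δ}, X }

Check:
Take S₀ = ℰ ∪ {∅, X} = { ∅, {α}, {γ}, {γ,δ}, {α,β,δ}, X }.
Round 1 (4 new):
  {α,β}  = ᶜ of {γ,δ}
  {α,γ}  = {γ} ∪ {α}
  {α,γ,δ}  = {γ,δ} ∪ {α}
  {β,γ,δ}  = ᶜ of {α}
  |family| = 10
Round 2 (3 new):
  {β}  = ᶜ of {α,γ,δ}
  {β,δ}  = ᶜ of {α,γ}
  {α,β,γ}  = {α,β} ∪ {γ}
  |family| = 13
Round 3: 2 new —
  {δ}  = ᶜ of {α,β,γ}
  {β,γ}  = {γ} ∪ {β}
  |family| = 15
Round 4: +1 →
  {α,δ}  = ᶜ of {β,γ}
  |family| = 16
Round 5: already closed under ᶜ and ∪.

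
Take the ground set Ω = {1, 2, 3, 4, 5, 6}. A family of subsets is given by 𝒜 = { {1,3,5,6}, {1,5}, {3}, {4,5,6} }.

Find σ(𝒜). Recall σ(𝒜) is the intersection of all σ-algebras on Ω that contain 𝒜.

Initial family (6 sets): { {}, {3}, {1,5}, {4,5,6}, {1,3,5,6}, Ω }.
Step 1: +8 →
  {2,4}  = complement {1,3,5,6}
  {1,2,3}  = complement {4,5,6}
  {1,3,5}  = {3} ∪ {1,5}
  {1,4,5,6}  = {1,5} ∪ {4,5,6}
  {2,3,4,6}  = complement {1,5}
  {3,4,5,6}  = {3} ∪ {4,5,6}
  {1,2,4,5,6}  = complement {3}
  {1,3,4,5,6}  = {1,3,5,6} ∪ {4,5,6}
  (now 14)
Step 2: 13 new —
  {2}  = complement {1,3,4,5,6}
  {1,2}  = complement {3,4,5,6}
  {2,3}  = complement {1,4,5,6}
  {2,3,4}  = {3} ∪ {2,4}
  {2,4,6}  = complement {1,3,5}
  {1,2,3,4}  = {1,2,3} ∪ {2,4}
  {1,2,3,5}  = {1,2,3} ∪ {1,3,5}
  {1,2,4,5}  = {1,5} ∪ {2,4}
  {2,4,5,6}  = {4,5,6} ∪ {2,4}
  {1,2,3,4,5}  = {1,3,5} ∪ {2,4}
  {1,2,3,4,6}  = {1,2,3} ∪ {2,3,4,6}
  {1,2,3,5,6}  = {1,3,5,6} ∪ {1,2,3}
  {2,3,4,5,6}  = {3,4,5,6} ∪ {2,3,4,6}
  (now 27)
Step 3. New:
  {1}  = complement {2,3,4,5,6}
  {4}  = complement {1,2,3,5,6}
  {5}  = complement {1,2,3,4,6}
  {6}  = complement {1,2,3,4,5}
  {1,3}  = complement {2,4,5,6}
  {3,6}  = complement {1,2,4,5}
  {4,6}  = complement {1,2,3,5}
  {5,6}  = complement {1,2,3,4}
  {1,2,4}  = {2,4} ∪ {1,2}
  {1,2,5}  = {2} ∪ {1,5}
  {1,5,6}  = complement {2,3,4}
  {1,2,4,6}  = {2,4,6} ∪ {1,2}
  (now 39)
Step 4: 24 new —
  {1,4}  = {4} ∪ {1}
  {1,6}  = {1} ∪ {6}
  {2,5}  = {2} ∪ {5}
  {2,6}  = {2} ∪ {6}
  {3,4}  = {3} ∪ {4}
  {3,5}  = complement {1,2,4,6}
  {4,5}  = {4} ∪ {5}
  {1,2,6}  = {1,2} ∪ {6}
  {1,3,4}  = {1,3} ∪ {4}
  {1,3,6}  = {1,3} ∪ {3,6}
  {1,4,5}  = {4} ∪ {1,5}
  {1,4,6}  = {1} ∪ {4,6}
  {2,3,5}  = {2,3} ∪ {5}
  {2,3,6}  = {2} ∪ {3,6}
  {2,4,5}  = {2,4} ∪ {5}
  {2,5,6}  = {2} ∪ {5,6}
  {3,4,6}  = complement {1,2,5}
  {3,5,6}  = complement {1,2,4}
  {1,2,3,6}  = {1,2,3} ∪ {3,6}
  {1,2,5,6}  = {2} ∪ {1,5,6}
  {1,3,4,5}  = {1,3,5} ∪ {4}
  {1,3,4,6}  = {1,3} ∪ {4,6}
  {2,3,4,5}  = {2,3,4} ∪ {5}
  {2,3,5,6}  = {2,3} ∪ {5,6}
  (now 63)
Step 5: +1 →
  {3,4,5}  = complement {1,2,6}
  (now 64)
Step 6: stable.

σ(𝒜) = { {}, {1}, {2}, {3}, {4}, {5}, {6}, {1,2}, {1,3}, {1,4}, {1,5}, {1,6}, {2,3}, {2,4}, {2,5}, {2,6}, {3,4}, {3,5}, {3,6}, {4,5}, {4,6}, {5,6}, {1,2,3}, {1,2,4}, {1,2,5}, {1,2,6}, {1,3,4}, {1,3,5}, {1,3,6}, {1,4,5}, {1,4,6}, {1,5,6}, {2,3,4}, {2,3,5}, {2,3,6}, {2,4,5}, {2,4,6}, {2,5,6}, {3,4,5}, {3,4,6}, {3,5,6}, {4,5,6}, {1,2,3,4}, {1,2,3,5}, {1,2,3,6}, {1,2,4,5}, {1,2,4,6}, {1,2,5,6}, {1,3,4,5}, {1,3,4,6}, {1,3,5,6}, {1,4,5,6}, {2,3,4,5}, {2,3,4,6}, {2,3,5,6}, {2,4,5,6}, {3,4,5,6}, {1,2,3,4,5}, {1,2,3,4,6}, {1,2,3,5,6}, {1,2,4,5,6}, {1,3,4,5,6}, {2,3,4,5,6}, Ω }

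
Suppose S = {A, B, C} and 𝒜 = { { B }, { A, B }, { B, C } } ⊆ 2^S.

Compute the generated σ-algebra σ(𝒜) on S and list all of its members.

Begin from { ∅, { B }, { A, B }, { B, C }, S } (that is, 𝒜 plus ∅ and S).
Iteration 1 (3 new):
  { A }  = ᶜ of { B, C }
  { C }  = ᶜ of { A, B }
  { A, C }  = ᶜ of { B }
  |family| = 8
After Iteration 2 the family is unchanged; done.

|σ(𝒜)| = 8.  σ(𝒜) = { ∅, { A }, { B }, { C }, { A, B }, { A, C }, { B, C }, S }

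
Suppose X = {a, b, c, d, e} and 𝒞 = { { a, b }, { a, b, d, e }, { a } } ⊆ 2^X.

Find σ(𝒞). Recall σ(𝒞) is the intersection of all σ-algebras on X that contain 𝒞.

|σ(𝒞)| = 16.  σ(𝒞) = { ∅, { a }, { b }, { c }, { a, b }, { a, c }, { b, c }, { d, e }, { a, b, c }, { a, d, e }, { b, d, e }, { c, d, e }, { a, b, d, e }, { a, c, d, e }, { b, c, d, e }, X }

Derivation:
Take S₀ = 𝒞 ∪ {∅, X} = { ∅, { a }, { a, b }, { a, b, d, e }, X }.
Step 1 (3 new):
  { c }  = complement { a, b, d, e }
  { c, d, e }  = complement { a, b }
  { b, c, d, e }  = complement { a }
  — 8 sets.
Step 2: +3 →
  { a, c }  = { c } ∪ { a }
  { a, b, c }  = { c } ∪ { a, b }
  { a, c, d, e }  = { c, d, e } ∪ { a }
  — 11 sets.
Step 3: 3 new —
  { b }  = complement { a, c, d, e }
  { d, e }  = complement { a, b, c }
  { b, d, e }  = complement { a, c }
  — 14 sets.
Step 4 (2 new):
  { b, c }  = { c } ∪ { b }
  { a, d, e }  = { d, e } ∪ { a }
  — 16 sets.
Step 5: no new sets; the family is a σ-algebra.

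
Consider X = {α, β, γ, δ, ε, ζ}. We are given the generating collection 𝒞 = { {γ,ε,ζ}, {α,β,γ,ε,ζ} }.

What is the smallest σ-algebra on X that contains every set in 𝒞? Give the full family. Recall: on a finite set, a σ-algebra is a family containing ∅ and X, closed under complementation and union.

Seed the family with 𝒞 together with ∅ and X: { {}, {γ,ε,ζ}, {α,β,γ,ε,ζ}, X }.
Iteration 1: 2 new —
  {δ}  = ᶜ of {α,β,γ,ε,ζ}
  {α,β,δ}  = ᶜ of {γ,ε,ζ}
  — 6 sets.
Iteration 2 adds 1:
  {γ,δ,ε,ζ}  = {γ,ε,ζ} ∪ {δ}
  — 7 sets.
Iteration 3 (1 new):
  {α,β}  = ᶜ of {γ,δ,ε,ζ}
  — 8 sets.
After Iteration 4 the family is unchanged; done.

Hence σ(𝒞) has 8 members: { {}, {δ}, {α,β}, {α,β,δ}, {γ,ε,ζ}, {γ,δ,ε,ζ}, {α,β,γ,ε,ζ}, X }.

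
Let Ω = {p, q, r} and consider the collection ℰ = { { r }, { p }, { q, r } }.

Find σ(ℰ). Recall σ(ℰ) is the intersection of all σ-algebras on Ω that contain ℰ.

Start: ℰ ∪ {∅, Ω} = { {  }, { p }, { r }, { q, r }, Ω }.
Step 1 (2 new):
  { p, q }  = complement { r }
  { p, r }  = { r } ∪ { p }
Step 2: 1 new —
  { q }  = complement { p, r }
Step 3: closed — nothing new.

Therefore σ(ℰ) = { {  }, { p }, { q }, { r }, { p, q }, { p, r }, { q, r }, Ω } (|σ(ℰ)| = 8).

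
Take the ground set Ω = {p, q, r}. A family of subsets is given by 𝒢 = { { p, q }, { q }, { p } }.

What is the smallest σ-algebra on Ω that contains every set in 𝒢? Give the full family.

σ(𝒢) = { ∅, { p }, { q }, { r }, { p, q }, { p, r }, { q, r }, Ω }

Trace:
Begin from { ∅, { p }, { q }, { p, q }, Ω } (that is, 𝒢 plus ∅ and Ω).
Round 1: 3 new —
  { r }  = complement { p, q }
  { p, r }  = complement { q }
  { q, r }  = complement { p }
  |family| = 8
Round 2: closed — nothing new.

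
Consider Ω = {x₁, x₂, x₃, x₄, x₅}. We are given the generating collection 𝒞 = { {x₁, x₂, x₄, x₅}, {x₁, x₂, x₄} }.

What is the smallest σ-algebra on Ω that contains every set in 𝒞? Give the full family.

|σ(𝒞)| = 8.  σ(𝒞) = { {}, {x₃}, {x₅}, {x₃, x₅}, {x₁, x₂, x₄}, {x₁, x₂, x₃, x₄}, {x₁, x₂, x₄, x₅}, Ω }

Trace:
Take S₀ = 𝒞 ∪ {∅, Ω} = { {}, {x₁, x₂, x₄}, {x₁, x₂, x₄, x₅}, Ω }.
Round 1: +2 →
  {x₃}  = complement {x₁, x₂, x₄, x₅}
  {x₃, x₅}  = complement {x₁, x₂, x₄}
  (now 6)
Round 2 adds 1:
  {x₁, x₂, x₃, x₄}  = {x₃} ∪ {x₁, x₂, x₄}
  (now 7)
Round 3 (1 new):
  {x₅}  = complement {x₁, x₂, x₃, x₄}
  (now 8)
Round 4: closed — nothing new.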